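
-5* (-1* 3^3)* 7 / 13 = 945 / 13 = 72.69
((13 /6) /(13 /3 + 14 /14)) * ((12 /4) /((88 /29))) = 1131 /2816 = 0.40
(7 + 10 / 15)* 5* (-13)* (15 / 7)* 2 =-14950 / 7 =-2135.71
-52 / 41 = -1.27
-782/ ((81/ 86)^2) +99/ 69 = -880.09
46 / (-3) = -46 / 3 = -15.33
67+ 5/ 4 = 273/ 4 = 68.25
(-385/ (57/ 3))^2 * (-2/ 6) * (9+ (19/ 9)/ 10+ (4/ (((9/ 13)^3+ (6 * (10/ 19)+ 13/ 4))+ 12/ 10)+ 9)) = -330978661952785/ 129216895218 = -2561.42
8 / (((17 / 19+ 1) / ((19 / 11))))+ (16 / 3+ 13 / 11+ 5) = 1862 / 99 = 18.81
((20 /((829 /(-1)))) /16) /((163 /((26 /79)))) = -0.00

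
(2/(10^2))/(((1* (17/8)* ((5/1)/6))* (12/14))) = 28/2125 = 0.01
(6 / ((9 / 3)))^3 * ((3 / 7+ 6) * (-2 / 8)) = -90 / 7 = -12.86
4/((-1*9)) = -4/9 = -0.44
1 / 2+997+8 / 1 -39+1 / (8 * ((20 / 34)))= 77337 / 80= 966.71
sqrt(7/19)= sqrt(133)/19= 0.61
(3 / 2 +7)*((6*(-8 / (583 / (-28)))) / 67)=11424 / 39061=0.29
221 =221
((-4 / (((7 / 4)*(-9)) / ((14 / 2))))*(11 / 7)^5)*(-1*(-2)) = 5153632 / 151263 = 34.07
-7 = -7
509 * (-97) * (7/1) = -345611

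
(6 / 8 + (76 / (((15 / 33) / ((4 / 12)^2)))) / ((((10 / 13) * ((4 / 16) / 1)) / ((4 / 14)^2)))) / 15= 380851 / 661500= 0.58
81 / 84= 27 / 28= 0.96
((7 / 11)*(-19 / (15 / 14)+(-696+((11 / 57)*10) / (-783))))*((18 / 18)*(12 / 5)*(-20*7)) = 124870590208 / 818235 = 152609.69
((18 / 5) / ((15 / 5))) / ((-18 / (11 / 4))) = -11 / 60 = -0.18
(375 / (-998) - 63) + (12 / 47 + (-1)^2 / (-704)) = -1042199357 / 16510912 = -63.12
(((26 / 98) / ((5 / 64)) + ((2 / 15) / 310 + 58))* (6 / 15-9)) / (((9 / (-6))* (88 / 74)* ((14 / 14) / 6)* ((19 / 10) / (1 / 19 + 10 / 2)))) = 712216012096 / 150798725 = 4722.96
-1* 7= -7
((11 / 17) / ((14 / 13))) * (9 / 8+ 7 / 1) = 9295 / 1904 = 4.88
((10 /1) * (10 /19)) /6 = 50 /57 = 0.88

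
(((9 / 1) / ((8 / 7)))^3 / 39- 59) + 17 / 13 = -23127 / 512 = -45.17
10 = 10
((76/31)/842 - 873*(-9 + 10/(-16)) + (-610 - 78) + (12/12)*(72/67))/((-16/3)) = -161921795199/111925376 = -1446.69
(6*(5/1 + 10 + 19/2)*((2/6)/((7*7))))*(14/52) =7/26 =0.27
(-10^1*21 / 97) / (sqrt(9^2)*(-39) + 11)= 21 / 3298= 0.01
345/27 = 115/9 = 12.78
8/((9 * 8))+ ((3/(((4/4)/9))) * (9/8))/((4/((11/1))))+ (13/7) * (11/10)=863707/10080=85.69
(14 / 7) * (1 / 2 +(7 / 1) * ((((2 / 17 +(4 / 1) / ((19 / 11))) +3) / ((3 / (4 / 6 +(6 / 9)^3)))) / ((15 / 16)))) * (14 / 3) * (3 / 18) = 550333 / 26163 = 21.03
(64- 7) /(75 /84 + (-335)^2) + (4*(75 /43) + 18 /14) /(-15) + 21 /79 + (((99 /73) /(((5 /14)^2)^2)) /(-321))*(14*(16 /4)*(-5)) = 211356768209690666 /2918242174864625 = 72.43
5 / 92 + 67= 67.05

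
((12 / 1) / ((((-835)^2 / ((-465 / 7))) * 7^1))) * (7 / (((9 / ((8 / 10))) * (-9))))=496 / 43925175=0.00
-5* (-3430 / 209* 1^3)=82.06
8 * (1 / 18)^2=2 / 81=0.02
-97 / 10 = -9.70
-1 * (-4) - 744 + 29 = -711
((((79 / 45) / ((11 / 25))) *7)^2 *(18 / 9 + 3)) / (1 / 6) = 76452250 / 3267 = 23401.36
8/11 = 0.73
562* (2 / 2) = 562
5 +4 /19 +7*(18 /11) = 3483 /209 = 16.67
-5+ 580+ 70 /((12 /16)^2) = 6295 /9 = 699.44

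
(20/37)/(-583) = -20/21571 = -0.00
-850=-850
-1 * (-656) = 656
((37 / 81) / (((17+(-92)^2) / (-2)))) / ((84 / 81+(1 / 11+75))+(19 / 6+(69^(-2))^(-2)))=-148 / 31142965163175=-0.00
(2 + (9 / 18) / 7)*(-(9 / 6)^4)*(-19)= 44631 / 224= 199.25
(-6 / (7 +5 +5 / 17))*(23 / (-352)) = 1173 / 36784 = 0.03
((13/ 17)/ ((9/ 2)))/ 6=0.03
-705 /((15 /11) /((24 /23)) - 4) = 20680 /79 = 261.77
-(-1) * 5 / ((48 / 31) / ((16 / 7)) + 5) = 0.88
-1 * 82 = -82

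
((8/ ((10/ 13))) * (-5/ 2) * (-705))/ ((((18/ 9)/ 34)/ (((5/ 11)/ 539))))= 1558050/ 5929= 262.78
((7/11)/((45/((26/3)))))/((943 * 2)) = 91/1400355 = 0.00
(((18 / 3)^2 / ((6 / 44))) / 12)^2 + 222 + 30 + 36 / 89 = 65540 / 89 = 736.40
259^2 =67081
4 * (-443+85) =-1432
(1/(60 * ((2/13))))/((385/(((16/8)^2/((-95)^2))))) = 0.00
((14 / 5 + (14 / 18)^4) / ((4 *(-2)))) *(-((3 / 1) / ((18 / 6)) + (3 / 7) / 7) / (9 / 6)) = 192881 / 688905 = 0.28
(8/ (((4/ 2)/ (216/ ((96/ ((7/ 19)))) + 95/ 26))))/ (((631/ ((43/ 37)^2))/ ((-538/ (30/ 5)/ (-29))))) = 2202900449/ 18563036271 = 0.12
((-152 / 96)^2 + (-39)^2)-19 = 216649 / 144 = 1504.51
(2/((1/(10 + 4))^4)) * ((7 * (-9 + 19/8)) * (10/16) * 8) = -17815420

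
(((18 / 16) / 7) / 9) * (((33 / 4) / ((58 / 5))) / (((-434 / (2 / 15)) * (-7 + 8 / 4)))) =11 / 14096320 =0.00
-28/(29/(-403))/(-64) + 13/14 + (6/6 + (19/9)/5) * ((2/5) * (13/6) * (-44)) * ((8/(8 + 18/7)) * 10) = -6742127249/16223760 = -415.57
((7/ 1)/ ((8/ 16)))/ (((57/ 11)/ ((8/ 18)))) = 616/ 513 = 1.20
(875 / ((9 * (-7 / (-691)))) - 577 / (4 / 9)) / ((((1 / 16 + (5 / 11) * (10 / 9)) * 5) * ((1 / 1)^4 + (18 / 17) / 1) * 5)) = 223474724 / 786625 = 284.09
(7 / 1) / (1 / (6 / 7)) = 6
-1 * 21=-21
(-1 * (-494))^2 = 244036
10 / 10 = 1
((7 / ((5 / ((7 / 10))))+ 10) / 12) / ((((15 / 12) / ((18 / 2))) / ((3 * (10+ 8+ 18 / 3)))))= 474.34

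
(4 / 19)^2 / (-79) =-16 / 28519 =-0.00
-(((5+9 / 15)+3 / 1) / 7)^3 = -79507 / 42875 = -1.85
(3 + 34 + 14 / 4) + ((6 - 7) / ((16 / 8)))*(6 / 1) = 75 / 2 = 37.50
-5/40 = -1/8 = -0.12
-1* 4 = -4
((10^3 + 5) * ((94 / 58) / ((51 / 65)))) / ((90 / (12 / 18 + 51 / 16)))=37866725 / 425952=88.90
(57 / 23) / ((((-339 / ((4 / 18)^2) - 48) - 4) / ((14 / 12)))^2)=3724 / 52816939341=0.00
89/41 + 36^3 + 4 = 1913149/41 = 46662.17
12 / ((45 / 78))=104 / 5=20.80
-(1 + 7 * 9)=-64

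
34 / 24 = 17 / 12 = 1.42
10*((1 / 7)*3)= 4.29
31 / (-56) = -31 / 56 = -0.55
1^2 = 1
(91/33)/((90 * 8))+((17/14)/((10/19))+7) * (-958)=-296589775/33264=-8916.24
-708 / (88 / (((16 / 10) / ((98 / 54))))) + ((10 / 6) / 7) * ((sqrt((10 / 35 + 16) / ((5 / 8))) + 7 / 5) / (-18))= -7.18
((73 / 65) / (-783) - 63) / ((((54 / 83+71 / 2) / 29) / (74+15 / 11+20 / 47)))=-19694065036 / 5141565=-3830.36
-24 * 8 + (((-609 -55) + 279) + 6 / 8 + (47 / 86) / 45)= -576.24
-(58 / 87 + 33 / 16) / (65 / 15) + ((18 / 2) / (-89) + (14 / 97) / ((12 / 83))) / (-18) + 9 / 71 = -1903203971 / 3442287888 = -0.55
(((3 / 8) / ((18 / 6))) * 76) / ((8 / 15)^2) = 4275 / 128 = 33.40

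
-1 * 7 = -7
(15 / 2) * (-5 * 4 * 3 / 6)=-75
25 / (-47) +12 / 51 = -237 / 799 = -0.30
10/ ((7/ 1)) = 10/ 7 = 1.43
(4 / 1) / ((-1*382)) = -2 / 191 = -0.01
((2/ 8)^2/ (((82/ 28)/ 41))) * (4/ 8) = 7/ 16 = 0.44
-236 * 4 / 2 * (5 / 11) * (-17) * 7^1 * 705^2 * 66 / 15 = 55833800400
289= 289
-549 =-549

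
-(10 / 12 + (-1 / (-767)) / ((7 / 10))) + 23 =714017 / 32214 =22.16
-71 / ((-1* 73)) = 0.97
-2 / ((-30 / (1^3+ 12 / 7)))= 19 / 105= 0.18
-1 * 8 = -8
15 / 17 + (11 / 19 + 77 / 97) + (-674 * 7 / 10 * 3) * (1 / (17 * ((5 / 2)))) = -24319447 / 783275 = -31.05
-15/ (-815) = 3/ 163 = 0.02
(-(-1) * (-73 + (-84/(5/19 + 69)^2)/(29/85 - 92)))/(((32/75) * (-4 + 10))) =-293148333175/10280297216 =-28.52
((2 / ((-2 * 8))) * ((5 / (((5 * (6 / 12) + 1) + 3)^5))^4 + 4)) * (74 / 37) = -19004963774880963278801 / 19004963774880799438801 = -1.00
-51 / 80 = -0.64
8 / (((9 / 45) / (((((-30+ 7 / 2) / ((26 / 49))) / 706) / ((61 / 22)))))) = -285670 / 279929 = -1.02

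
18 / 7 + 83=599 / 7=85.57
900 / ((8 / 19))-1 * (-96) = 4467 / 2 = 2233.50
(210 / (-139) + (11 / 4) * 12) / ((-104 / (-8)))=2.42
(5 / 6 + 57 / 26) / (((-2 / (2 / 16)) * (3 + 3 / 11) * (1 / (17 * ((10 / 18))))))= -55165 / 101088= -0.55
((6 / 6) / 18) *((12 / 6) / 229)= 1 / 2061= 0.00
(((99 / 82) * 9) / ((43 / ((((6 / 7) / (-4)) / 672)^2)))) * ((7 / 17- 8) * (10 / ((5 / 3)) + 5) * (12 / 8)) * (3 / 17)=-0.00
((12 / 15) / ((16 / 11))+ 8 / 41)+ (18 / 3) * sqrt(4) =12.75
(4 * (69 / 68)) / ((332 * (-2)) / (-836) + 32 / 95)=24035 / 6698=3.59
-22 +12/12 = -21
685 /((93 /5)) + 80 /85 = 59713 /1581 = 37.77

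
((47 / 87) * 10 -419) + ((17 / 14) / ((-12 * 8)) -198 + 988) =14670163 / 38976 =376.39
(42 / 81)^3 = 0.14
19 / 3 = 6.33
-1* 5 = -5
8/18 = 4/9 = 0.44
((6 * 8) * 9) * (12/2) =2592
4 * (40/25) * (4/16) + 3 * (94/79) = 2042/395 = 5.17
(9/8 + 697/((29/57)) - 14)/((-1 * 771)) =-314845/178872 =-1.76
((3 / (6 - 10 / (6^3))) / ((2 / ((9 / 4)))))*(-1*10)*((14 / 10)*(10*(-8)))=634.90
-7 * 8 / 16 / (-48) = 7 / 96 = 0.07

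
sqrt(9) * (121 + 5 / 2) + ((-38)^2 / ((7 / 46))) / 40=42541 / 70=607.73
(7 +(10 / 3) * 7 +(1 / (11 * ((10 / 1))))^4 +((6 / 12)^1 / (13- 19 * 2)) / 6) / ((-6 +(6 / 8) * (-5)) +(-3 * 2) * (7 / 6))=-4440615301 / 2452367500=-1.81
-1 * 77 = -77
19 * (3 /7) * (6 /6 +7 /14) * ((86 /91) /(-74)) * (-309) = 2272077 /47138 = 48.20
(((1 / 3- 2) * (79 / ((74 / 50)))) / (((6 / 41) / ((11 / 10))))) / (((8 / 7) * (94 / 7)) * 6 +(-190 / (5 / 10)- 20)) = 1064525 / 490176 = 2.17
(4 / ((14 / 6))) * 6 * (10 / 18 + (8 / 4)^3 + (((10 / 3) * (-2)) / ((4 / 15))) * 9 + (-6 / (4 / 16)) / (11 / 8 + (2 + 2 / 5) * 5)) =-1681312 / 749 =-2244.74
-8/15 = -0.53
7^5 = 16807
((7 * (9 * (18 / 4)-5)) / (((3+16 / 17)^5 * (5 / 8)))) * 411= 1160119719276 / 6750625535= 171.85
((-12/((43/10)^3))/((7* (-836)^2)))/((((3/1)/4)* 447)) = -1000/10866845740443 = -0.00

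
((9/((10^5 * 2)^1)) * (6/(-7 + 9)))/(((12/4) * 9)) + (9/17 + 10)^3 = 1147067804913/982600000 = 1167.38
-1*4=-4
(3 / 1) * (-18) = -54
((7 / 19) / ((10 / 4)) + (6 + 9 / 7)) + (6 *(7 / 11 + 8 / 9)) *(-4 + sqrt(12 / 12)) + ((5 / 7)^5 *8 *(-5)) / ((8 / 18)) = -645549507 / 17563315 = -36.76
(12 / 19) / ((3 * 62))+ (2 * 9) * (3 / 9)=3536 / 589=6.00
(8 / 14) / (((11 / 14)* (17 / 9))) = 72 / 187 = 0.39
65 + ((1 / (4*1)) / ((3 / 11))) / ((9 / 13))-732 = -71893 / 108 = -665.68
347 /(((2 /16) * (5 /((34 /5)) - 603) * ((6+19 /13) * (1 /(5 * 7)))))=-42944720 /1986269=-21.62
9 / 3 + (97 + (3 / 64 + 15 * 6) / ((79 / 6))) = 270089 / 2528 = 106.84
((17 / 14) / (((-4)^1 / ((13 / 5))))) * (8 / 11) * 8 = -1768 / 385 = -4.59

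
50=50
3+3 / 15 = 16 / 5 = 3.20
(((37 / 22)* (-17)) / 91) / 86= -629 / 172172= -0.00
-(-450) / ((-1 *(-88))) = 225 / 44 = 5.11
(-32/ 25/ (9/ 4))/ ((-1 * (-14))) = -64/ 1575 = -0.04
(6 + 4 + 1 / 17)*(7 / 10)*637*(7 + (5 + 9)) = 16012269 / 170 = 94189.82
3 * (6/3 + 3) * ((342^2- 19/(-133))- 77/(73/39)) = 896214840/511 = 1753845.09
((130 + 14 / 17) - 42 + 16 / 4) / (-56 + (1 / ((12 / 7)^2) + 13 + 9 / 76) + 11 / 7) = -30221856 / 13339135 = -2.27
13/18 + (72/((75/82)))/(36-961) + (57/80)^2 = 60993653/53280000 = 1.14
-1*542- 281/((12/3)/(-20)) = 863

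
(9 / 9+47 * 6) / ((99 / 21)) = 1981 / 33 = 60.03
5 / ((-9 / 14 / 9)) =-70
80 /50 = 8 /5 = 1.60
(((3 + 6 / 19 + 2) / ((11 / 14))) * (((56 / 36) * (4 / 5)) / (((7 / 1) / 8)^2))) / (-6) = -1.83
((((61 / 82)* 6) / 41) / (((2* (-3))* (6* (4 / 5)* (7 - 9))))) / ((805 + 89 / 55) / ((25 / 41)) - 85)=419375 / 274669859424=0.00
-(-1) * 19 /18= 1.06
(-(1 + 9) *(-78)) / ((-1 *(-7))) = 111.43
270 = 270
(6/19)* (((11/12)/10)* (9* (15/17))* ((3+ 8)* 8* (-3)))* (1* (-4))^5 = 20072448/323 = 62143.80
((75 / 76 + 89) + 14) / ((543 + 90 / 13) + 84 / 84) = 102739 / 544312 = 0.19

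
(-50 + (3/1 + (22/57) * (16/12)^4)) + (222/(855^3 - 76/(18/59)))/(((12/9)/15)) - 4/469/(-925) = -7756587011642742239/169431238420690050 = -45.78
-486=-486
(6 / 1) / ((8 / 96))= 72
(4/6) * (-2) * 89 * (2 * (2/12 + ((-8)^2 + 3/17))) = -2336428/153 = -15270.77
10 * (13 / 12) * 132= 1430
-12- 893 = -905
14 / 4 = 7 / 2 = 3.50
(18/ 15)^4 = 1296/ 625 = 2.07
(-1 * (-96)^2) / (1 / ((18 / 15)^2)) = -331776 / 25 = -13271.04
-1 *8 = -8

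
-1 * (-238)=238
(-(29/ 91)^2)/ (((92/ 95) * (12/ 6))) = -79895/ 1523704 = -0.05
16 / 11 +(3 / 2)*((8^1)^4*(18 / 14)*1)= 608368 / 77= 7900.88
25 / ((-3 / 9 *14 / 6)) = -225 / 7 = -32.14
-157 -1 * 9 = -166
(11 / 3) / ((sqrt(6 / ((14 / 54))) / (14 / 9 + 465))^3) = 5700702130123*sqrt(14) / 6377292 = 3344691.48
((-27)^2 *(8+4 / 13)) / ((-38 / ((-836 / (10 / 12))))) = 10392624 / 65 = 159886.52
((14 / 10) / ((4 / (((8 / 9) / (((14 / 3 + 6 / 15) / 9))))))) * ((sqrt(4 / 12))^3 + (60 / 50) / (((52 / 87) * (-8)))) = -0.03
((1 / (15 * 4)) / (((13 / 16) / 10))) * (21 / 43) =56 / 559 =0.10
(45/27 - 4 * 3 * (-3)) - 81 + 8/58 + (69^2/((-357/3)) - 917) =-10355110/10353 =-1000.20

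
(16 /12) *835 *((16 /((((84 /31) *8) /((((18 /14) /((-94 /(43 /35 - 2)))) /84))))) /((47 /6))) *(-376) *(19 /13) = -10623204 /1467011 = -7.24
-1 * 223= -223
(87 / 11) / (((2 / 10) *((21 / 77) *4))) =36.25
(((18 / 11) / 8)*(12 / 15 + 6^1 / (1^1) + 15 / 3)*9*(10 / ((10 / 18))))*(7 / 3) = 912.35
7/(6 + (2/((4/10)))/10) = 14/13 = 1.08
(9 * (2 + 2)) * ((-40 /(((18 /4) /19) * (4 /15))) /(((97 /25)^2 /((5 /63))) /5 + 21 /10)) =-237500000 /417053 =-569.47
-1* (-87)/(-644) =-87/644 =-0.14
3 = 3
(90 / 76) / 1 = 45 / 38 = 1.18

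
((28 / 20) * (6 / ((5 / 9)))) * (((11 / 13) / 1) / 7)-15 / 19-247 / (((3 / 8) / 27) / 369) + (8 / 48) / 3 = -729399078827 / 111150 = -6562294.91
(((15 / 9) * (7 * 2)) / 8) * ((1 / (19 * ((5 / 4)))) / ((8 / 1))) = 7 / 456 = 0.02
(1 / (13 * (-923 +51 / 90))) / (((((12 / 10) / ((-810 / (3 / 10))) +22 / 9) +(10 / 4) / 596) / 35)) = -156450000 / 131229599969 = -0.00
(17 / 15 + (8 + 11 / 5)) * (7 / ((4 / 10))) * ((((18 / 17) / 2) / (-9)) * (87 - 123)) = 420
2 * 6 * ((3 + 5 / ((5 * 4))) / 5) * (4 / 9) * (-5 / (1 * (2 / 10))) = -260 / 3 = -86.67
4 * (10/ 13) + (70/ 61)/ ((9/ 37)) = 55630/ 7137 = 7.79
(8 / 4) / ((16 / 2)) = 1 / 4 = 0.25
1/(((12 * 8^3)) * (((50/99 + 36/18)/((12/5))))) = 99/634880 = 0.00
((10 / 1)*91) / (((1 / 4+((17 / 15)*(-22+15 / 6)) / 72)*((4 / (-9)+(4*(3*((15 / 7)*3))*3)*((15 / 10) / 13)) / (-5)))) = 1341522000 / 440873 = 3042.88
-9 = -9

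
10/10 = 1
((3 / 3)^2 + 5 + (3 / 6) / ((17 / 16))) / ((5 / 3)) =66 / 17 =3.88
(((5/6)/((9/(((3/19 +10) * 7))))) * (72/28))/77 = 965/4389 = 0.22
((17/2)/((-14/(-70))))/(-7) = -85/14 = -6.07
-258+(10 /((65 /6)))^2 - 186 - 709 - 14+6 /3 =-196741 /169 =-1164.15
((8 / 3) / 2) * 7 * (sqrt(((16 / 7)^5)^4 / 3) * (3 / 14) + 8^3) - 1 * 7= 2199023255552 * sqrt(3) / 847425747 + 14315 / 3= 9266.24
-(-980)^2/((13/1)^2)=-960400/169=-5682.84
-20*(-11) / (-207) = -220 / 207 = -1.06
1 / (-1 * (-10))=1 / 10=0.10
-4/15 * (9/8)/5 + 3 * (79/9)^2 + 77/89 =231.95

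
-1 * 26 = -26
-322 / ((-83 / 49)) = 15778 / 83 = 190.10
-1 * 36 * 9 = -324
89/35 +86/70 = 132/35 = 3.77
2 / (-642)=-1 / 321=-0.00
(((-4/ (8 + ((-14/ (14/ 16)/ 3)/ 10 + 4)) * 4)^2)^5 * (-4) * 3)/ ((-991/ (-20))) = -145118822400000000000/ 21416978972464690759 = -6.78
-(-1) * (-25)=-25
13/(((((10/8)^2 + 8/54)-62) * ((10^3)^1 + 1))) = -0.00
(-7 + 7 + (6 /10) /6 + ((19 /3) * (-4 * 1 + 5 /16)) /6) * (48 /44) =-5461 /1320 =-4.14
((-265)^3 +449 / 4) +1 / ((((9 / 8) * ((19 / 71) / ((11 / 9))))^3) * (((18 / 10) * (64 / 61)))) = -2442038663469780761 / 131225537484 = -18609477.32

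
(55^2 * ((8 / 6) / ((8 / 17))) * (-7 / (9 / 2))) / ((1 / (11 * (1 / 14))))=-10475.46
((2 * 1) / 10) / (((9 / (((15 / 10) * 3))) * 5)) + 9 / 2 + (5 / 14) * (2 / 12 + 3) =11867 / 2100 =5.65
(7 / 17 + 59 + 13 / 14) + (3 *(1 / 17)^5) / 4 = 2398890183 / 39755996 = 60.34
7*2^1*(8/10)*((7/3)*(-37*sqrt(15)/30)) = -7252*sqrt(15)/225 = -124.83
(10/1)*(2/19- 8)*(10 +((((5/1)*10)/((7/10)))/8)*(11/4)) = -725625/266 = -2727.91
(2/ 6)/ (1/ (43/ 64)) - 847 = -162581/ 192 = -846.78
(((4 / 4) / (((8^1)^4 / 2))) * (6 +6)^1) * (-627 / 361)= -99 / 9728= -0.01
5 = 5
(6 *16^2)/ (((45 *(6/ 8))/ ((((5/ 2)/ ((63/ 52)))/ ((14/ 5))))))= 133120/ 3969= 33.54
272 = 272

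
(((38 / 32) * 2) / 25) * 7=133 / 200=0.66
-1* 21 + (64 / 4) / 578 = -6061 / 289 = -20.97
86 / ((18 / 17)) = 731 / 9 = 81.22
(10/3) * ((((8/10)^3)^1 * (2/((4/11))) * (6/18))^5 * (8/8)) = 10807949656064/4449462890625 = 2.43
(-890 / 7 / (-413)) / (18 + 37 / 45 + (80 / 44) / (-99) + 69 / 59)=807675 / 52401727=0.02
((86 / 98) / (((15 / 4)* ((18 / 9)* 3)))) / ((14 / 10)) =0.03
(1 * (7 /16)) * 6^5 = 3402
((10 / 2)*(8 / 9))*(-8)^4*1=163840 / 9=18204.44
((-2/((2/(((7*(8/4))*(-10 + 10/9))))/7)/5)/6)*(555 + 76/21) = 1313872/81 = 16220.64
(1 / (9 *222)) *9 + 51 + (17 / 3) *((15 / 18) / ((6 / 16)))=127067 / 1998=63.60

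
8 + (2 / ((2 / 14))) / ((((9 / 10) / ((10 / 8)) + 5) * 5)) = 1214 / 143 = 8.49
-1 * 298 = -298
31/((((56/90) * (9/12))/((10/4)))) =2325/14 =166.07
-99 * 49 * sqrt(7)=-4851 * sqrt(7)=-12834.54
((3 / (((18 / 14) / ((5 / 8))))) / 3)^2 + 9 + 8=89353 / 5184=17.24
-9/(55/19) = -171/55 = -3.11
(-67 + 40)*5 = -135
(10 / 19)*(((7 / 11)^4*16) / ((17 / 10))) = 0.81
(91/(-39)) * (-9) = 21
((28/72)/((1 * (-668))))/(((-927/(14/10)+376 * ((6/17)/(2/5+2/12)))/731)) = 10351691/10409838120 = 0.00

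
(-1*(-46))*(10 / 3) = 460 / 3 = 153.33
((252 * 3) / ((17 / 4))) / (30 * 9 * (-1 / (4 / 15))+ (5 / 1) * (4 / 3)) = -18144 / 102595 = -0.18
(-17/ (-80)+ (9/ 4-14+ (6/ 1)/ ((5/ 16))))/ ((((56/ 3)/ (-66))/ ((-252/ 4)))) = 546183/ 320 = 1706.82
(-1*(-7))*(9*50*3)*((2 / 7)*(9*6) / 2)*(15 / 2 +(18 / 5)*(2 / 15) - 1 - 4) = 217242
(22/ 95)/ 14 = 11/ 665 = 0.02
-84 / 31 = -2.71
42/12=7/2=3.50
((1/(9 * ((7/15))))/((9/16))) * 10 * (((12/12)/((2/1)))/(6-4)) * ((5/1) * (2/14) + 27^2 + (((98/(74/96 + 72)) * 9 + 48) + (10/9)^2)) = 44763910400/53474337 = 837.11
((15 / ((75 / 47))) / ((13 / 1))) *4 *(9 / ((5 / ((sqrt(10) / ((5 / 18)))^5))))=12788596224 *sqrt(10) / 40625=995473.04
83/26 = 3.19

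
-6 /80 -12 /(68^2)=-897 /11560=-0.08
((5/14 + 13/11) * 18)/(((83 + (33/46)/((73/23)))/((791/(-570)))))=-5865039/12697795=-0.46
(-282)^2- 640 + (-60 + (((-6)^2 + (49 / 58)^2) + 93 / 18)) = 795914465 / 10092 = 78865.88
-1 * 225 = -225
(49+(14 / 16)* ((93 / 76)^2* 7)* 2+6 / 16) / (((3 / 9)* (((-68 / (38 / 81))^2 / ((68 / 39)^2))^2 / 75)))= 14120163025 / 44260466345316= 0.00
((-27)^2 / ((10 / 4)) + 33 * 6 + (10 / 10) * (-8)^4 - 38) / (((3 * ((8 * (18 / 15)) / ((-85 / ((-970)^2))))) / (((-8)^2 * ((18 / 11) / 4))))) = -193273 / 517495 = -0.37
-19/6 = -3.17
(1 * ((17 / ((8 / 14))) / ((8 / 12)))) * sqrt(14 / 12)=119 * sqrt(42) / 16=48.20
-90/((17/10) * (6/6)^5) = -900/17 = -52.94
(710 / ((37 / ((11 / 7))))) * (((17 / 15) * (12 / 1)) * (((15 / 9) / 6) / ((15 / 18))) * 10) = 1062160 / 777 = 1367.00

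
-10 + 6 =-4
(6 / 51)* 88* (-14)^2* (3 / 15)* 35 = 241472 / 17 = 14204.24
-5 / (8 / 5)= -25 / 8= -3.12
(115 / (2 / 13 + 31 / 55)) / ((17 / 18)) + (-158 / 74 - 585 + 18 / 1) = -14320552 / 35853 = -399.42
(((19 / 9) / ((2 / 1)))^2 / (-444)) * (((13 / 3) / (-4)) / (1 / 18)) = 4693 / 95904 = 0.05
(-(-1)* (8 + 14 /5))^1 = 54 /5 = 10.80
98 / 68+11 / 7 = 717 / 238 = 3.01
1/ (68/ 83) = 83/ 68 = 1.22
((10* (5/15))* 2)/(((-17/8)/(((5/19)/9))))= -800/8721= -0.09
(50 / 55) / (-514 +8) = -5 / 2783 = -0.00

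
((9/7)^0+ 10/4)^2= 49/4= 12.25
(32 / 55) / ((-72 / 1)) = -4 / 495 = -0.01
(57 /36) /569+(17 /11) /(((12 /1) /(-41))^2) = 16262821 /901296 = 18.04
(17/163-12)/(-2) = 1939/326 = 5.95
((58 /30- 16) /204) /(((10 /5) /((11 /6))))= -2321 /36720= -0.06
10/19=0.53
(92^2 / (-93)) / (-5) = 8464 / 465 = 18.20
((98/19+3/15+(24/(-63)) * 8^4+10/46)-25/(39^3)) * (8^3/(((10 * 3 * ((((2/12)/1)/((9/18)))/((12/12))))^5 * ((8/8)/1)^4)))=-22570413596944/2835262828125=-7.96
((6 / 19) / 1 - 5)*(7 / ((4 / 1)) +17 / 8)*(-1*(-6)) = -8277 / 76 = -108.91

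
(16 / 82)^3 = 512 / 68921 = 0.01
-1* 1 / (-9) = 1 / 9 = 0.11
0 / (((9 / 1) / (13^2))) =0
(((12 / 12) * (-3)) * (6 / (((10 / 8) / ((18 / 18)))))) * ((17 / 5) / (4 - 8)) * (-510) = -31212 / 5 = -6242.40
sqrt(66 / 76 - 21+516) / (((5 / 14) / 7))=49* sqrt(716034) / 95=436.45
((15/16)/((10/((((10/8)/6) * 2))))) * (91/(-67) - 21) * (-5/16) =18725/68608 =0.27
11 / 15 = 0.73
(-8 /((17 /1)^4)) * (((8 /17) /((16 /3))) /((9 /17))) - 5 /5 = -250567 /250563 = -1.00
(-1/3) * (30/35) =-2/7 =-0.29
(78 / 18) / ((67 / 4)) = 52 / 201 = 0.26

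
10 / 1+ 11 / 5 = 12.20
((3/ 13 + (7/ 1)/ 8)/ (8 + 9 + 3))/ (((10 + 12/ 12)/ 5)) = 115/ 4576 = 0.03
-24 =-24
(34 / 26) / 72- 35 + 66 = 29033 / 936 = 31.02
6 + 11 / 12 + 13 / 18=275 / 36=7.64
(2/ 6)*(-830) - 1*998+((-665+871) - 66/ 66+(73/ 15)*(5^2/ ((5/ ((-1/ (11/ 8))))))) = -11961/ 11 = -1087.36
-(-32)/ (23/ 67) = 2144/ 23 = 93.22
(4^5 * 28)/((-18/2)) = -28672/9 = -3185.78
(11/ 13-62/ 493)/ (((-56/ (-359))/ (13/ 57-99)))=-81857385/ 179452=-456.15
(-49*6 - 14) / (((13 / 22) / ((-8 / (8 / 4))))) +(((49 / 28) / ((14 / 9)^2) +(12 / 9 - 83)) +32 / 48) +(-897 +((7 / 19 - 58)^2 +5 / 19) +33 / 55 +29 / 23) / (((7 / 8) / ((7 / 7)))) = 288799061711 / 60445840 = 4777.82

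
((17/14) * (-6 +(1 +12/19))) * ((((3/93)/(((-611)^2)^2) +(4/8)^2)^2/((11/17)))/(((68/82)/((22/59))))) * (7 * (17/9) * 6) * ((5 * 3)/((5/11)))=-3422579422939936856309174501875/5674487624785768410273846064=-603.15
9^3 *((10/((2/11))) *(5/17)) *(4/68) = 200475/289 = 693.69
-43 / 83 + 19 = 1534 / 83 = 18.48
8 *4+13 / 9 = 301 / 9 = 33.44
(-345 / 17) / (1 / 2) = -690 / 17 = -40.59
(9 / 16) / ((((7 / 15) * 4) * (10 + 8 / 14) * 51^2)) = 15 / 1368704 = 0.00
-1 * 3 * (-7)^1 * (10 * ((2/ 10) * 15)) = 630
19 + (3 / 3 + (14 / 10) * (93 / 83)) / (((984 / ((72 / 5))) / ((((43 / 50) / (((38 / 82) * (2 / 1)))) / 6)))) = 74930419 / 3942500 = 19.01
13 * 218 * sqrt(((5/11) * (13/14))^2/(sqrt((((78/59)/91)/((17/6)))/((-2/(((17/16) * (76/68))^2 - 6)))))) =36842 * sqrt(15) * 7021^(1/4) * 94^(3/4)/10857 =3631.82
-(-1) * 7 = 7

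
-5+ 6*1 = 1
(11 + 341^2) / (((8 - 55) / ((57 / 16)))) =-8814.69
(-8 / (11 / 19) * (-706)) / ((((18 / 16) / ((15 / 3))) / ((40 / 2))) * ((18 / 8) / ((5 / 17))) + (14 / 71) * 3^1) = 121906432000 / 8467437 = 14397.09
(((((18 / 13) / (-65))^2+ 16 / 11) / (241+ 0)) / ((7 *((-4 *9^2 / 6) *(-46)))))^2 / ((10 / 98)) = 15429863089 / 13060019455839455653125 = 0.00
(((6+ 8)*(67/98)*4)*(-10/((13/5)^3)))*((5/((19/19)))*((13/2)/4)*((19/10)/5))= -159125/2366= -67.25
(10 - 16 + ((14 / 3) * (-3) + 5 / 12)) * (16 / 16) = -235 / 12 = -19.58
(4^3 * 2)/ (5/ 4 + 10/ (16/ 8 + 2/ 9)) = 22.26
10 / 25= 0.40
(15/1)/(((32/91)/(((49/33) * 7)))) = 156065/352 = 443.37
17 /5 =3.40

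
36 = 36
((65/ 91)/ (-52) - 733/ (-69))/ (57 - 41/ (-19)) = 5062873/ 28230384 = 0.18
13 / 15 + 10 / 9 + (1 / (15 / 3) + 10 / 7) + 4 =2396 / 315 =7.61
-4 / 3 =-1.33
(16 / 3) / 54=8 / 81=0.10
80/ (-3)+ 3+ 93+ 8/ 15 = 1048/ 15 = 69.87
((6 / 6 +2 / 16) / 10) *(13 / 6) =39 / 160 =0.24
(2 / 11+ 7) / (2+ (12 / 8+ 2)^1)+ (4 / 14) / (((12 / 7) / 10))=1079 / 363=2.97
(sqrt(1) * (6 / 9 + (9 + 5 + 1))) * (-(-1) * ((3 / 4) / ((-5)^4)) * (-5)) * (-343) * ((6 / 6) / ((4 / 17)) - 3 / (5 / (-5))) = 467509 / 2000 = 233.75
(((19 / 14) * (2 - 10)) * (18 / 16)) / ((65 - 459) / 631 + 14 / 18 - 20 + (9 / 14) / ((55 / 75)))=10682199 / 16590521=0.64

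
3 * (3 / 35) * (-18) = -162 / 35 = -4.63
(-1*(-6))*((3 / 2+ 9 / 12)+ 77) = 951 / 2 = 475.50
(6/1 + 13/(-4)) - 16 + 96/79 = -3803/316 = -12.03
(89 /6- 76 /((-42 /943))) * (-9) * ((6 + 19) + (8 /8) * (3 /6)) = -11060523 /28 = -395018.68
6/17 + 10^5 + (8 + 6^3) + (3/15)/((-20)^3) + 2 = 68153919983/680000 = 100226.35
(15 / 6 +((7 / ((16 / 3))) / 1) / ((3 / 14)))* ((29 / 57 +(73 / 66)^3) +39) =5133714701 / 14566464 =352.43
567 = 567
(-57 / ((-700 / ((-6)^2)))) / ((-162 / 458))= -4351 / 525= -8.29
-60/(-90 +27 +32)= 60/31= 1.94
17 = 17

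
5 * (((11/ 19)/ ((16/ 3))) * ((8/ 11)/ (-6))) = -0.07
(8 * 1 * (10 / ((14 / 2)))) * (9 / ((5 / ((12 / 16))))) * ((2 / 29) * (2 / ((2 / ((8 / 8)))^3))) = 54 / 203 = 0.27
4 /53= 0.08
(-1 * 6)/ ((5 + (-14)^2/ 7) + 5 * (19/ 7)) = -21/ 163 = -0.13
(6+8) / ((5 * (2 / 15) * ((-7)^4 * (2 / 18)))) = 27 / 343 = 0.08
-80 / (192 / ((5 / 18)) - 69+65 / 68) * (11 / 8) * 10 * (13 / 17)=-286000 / 211873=-1.35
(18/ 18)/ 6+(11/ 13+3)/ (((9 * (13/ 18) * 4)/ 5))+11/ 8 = 9253/ 4056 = 2.28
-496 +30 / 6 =-491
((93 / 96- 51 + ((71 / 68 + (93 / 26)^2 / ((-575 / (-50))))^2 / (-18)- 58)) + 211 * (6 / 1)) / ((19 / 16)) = 38312079952117 / 39297908169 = 974.91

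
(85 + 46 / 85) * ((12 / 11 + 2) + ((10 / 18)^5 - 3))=12.30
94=94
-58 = -58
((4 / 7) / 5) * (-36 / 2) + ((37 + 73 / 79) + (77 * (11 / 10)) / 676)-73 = -27669101 / 747656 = -37.01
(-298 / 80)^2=22201 / 1600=13.88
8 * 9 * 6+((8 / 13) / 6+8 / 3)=434.77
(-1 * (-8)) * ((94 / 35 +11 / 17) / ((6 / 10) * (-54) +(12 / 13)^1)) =-34372 / 40579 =-0.85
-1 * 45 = -45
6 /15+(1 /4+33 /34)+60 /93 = 23881 /10540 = 2.27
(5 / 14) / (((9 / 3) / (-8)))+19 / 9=73 / 63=1.16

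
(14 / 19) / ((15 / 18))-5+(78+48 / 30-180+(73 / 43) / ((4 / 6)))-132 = -1911529 / 8170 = -233.97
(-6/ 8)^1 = -3/ 4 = -0.75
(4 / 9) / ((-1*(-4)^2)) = -1 / 36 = -0.03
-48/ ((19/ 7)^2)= -2352/ 361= -6.52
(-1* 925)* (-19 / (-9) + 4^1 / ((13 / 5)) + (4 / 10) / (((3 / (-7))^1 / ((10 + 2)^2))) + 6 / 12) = 28192705 / 234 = 120481.65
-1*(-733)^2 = -537289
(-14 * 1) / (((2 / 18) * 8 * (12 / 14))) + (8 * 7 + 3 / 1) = 325 / 8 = 40.62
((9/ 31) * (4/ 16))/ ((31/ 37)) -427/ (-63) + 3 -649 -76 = -24740831/ 34596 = -715.14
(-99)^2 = 9801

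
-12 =-12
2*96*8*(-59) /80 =-5664 /5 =-1132.80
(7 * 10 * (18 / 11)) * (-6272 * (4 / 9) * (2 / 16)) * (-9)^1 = 3951360 / 11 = 359214.55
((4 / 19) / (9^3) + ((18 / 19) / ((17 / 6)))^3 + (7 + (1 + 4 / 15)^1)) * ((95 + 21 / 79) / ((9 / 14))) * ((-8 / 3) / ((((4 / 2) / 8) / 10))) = -6878319061346381824 / 52399356159519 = -131267.24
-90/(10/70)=-630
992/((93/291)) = 3104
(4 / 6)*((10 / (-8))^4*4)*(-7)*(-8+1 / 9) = 310625 / 864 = 359.52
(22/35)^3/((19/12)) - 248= -201899224/814625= -247.84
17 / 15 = 1.13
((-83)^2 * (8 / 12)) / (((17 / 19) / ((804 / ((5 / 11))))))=9079215.72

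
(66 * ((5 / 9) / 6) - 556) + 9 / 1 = -4868 / 9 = -540.89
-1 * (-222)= 222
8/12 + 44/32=49/24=2.04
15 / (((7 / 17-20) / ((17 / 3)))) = -1445 / 333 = -4.34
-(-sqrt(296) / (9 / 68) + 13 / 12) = -13 / 12 + 136 * sqrt(74) / 9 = 128.91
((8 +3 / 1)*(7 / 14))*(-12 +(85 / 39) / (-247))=-1272491 / 19266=-66.05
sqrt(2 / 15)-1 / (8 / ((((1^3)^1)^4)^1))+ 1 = sqrt(30) / 15+ 7 / 8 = 1.24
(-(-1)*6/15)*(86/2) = 86/5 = 17.20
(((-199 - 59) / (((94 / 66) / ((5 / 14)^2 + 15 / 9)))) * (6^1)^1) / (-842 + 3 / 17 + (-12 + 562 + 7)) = 8483255 / 1239014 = 6.85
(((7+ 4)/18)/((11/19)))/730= 19/13140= 0.00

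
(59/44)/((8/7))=413/352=1.17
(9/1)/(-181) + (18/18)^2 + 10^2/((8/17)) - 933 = -260477/362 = -719.55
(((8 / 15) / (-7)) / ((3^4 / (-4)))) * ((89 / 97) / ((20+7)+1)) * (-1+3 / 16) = -1157 / 11549790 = -0.00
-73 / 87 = -0.84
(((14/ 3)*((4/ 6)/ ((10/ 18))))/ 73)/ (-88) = -7/ 8030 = -0.00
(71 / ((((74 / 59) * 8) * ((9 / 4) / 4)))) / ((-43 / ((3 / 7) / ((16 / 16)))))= -4189 / 33411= -0.13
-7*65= -455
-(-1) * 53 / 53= 1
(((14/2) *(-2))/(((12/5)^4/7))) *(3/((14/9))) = -4375/768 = -5.70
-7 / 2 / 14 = -1 / 4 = -0.25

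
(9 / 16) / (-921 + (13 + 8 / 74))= -333 / 537472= -0.00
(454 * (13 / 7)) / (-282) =-2951 / 987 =-2.99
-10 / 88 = -5 / 44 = -0.11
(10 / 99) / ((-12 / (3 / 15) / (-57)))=19 / 198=0.10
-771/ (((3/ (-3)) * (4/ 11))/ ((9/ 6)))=25443/ 8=3180.38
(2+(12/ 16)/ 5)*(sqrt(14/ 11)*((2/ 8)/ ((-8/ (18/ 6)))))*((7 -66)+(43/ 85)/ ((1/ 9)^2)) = 49407*sqrt(154)/ 149600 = 4.10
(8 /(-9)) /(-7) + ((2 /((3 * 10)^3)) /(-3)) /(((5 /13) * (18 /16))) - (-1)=3594193 /3189375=1.13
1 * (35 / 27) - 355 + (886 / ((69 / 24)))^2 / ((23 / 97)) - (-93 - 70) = 131515241653 / 328509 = 400339.84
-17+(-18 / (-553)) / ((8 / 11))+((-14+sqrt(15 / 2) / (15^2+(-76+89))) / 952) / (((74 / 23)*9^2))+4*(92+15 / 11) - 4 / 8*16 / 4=23*sqrt(30) / 2716193088+878939095037 / 2479382136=354.50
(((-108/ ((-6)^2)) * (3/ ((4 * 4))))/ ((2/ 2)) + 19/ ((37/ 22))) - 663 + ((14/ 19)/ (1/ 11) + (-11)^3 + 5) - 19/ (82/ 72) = -916268351/ 461168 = -1986.84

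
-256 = -256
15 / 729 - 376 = -375.98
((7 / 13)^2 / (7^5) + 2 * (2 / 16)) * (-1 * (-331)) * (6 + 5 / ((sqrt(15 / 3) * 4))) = 19188401 * sqrt(5) / 927472 + 57565203 / 115934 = 542.80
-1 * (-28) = 28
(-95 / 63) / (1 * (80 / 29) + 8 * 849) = -2755 / 12414024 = -0.00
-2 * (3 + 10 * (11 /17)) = -322 /17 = -18.94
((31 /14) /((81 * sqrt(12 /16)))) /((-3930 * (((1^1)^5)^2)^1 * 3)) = -31 * sqrt(3) /20054790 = -0.00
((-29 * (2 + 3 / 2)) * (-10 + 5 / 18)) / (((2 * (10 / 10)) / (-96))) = -142100 / 3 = -47366.67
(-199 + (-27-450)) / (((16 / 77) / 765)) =-9954945 / 4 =-2488736.25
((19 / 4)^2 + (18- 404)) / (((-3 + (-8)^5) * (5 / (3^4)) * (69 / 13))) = 408213 / 12059728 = 0.03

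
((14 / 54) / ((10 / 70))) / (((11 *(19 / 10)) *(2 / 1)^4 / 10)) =0.05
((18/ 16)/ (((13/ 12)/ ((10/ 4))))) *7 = 945/ 52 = 18.17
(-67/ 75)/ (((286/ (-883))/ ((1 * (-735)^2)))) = 426136683/ 286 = 1489988.40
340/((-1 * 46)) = -170/23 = -7.39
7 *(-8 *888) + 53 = -49675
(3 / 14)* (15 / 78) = 15 / 364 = 0.04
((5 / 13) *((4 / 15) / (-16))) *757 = -757 / 156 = -4.85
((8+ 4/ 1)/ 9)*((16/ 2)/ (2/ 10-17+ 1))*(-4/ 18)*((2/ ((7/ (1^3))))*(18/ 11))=1280/ 18249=0.07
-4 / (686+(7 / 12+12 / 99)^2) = -0.01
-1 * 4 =-4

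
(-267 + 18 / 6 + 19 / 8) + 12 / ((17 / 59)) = -29917 / 136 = -219.98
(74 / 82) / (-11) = -37 / 451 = -0.08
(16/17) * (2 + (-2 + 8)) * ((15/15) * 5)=640/17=37.65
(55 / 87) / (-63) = -55 / 5481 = -0.01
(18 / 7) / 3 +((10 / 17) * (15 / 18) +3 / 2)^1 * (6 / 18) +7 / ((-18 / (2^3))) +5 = 7303 / 2142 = 3.41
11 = 11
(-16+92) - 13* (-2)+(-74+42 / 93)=882 / 31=28.45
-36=-36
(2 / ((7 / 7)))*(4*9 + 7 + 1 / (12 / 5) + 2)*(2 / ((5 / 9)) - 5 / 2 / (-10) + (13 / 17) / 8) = 292447 / 816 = 358.39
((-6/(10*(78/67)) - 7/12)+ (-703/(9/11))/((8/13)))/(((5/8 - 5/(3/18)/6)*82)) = 6539527/1678950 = 3.90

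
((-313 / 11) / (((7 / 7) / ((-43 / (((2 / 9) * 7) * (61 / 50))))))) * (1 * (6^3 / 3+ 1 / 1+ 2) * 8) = 1816965000 / 4697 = 386835.21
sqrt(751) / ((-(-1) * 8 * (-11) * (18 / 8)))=-0.14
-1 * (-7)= 7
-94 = -94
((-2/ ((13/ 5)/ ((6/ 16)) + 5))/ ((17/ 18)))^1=-0.18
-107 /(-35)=107 /35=3.06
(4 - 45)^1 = -41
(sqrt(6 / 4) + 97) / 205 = sqrt(6) / 410 + 97 / 205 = 0.48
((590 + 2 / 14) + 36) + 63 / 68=627.07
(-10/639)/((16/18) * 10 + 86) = -5/30317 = -0.00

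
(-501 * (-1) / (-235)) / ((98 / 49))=-501 / 470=-1.07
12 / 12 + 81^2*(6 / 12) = 6563 / 2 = 3281.50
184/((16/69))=793.50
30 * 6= 180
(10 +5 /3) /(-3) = -35 /9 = -3.89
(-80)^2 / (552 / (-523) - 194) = -1673600 / 51007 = -32.81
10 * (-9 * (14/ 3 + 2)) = -600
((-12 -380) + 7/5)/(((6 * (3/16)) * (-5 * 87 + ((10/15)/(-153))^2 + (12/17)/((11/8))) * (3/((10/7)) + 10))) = 731484432/11076106943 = 0.07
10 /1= 10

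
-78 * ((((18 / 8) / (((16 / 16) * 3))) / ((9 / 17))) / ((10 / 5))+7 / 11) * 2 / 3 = -4615 / 66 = -69.92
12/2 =6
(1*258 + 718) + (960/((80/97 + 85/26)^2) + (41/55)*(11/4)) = 88297356937/85284500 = 1035.33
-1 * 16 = -16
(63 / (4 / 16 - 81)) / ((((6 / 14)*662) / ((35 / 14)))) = -735 / 106913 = -0.01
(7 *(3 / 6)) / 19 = 7 / 38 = 0.18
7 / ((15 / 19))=133 / 15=8.87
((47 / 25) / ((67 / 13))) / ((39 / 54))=0.51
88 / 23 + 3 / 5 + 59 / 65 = 7974 / 1495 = 5.33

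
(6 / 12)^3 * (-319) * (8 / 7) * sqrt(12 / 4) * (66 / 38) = -10527 * sqrt(3) / 133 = -137.09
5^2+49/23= 624/23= 27.13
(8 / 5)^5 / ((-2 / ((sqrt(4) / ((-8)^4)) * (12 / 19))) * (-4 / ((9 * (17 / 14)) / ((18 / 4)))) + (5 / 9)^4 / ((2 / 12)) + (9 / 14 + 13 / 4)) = 34111881216 / 34763912271875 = 0.00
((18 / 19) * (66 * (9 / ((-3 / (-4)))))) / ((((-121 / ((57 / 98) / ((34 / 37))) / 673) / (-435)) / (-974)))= -10254896158680 / 9163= -1119163610.03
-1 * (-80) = 80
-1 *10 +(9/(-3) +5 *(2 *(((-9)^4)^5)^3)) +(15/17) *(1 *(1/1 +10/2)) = 305491750985453305770240571016632856754350856681434688088039/17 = 17970102999144312104131800000000000000000000000000000000000.00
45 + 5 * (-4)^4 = 1325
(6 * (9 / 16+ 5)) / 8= 267 / 64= 4.17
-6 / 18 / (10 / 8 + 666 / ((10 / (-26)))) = 20 / 103821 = 0.00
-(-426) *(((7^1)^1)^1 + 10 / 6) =3692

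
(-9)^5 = -59049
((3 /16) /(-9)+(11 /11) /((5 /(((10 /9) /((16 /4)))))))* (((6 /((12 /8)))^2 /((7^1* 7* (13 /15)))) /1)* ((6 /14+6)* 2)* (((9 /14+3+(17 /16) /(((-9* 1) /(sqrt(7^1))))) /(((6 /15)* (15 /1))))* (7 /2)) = 6375 /17836-2125* sqrt(7) /183456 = 0.33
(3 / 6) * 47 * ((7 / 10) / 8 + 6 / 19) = 28811 / 3040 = 9.48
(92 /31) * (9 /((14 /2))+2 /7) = 1012 /217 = 4.66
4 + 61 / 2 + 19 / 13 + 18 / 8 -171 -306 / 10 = -42481 / 260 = -163.39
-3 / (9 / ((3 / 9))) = -1 / 9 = -0.11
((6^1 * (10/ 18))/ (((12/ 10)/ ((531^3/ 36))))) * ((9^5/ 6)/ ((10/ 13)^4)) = 1039114119516993/ 3200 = 324723162349.06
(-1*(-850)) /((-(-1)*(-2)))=-425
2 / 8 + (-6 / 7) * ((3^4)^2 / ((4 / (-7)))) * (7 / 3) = 91855 / 4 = 22963.75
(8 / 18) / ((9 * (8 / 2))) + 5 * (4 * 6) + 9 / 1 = 10450 / 81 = 129.01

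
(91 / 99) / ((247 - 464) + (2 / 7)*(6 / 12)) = -637 / 150282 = -0.00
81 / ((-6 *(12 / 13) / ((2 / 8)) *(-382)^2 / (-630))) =36855 / 2334784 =0.02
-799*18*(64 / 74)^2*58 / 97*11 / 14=-4697966592 / 929551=-5054.02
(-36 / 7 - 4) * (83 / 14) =-2656 / 49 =-54.20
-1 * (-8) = 8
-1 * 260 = -260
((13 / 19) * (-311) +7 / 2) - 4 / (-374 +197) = -1407529 / 6726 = -209.27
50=50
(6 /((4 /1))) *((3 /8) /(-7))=-0.08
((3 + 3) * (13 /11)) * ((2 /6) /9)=26 /99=0.26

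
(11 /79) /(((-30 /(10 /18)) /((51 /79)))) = -187 /112338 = -0.00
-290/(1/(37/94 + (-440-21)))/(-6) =-22262.64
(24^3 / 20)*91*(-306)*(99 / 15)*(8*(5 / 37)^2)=-18558250.45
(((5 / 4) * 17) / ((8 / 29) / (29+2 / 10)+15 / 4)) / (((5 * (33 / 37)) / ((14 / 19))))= 18642302 / 19960545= 0.93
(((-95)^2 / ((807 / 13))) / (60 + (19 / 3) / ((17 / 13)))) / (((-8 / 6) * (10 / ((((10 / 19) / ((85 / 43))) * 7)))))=-1115205 / 3558332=-0.31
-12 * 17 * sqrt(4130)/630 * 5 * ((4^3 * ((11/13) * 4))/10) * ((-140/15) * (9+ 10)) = 3638272 * sqrt(4130)/585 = 399681.76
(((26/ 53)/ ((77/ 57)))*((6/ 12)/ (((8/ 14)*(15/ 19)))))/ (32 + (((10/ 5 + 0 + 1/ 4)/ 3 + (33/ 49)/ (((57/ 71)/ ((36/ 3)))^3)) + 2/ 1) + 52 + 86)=1577275063/ 9490863991235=0.00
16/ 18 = 8/ 9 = 0.89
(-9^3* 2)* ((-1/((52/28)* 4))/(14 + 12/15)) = 25515/1924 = 13.26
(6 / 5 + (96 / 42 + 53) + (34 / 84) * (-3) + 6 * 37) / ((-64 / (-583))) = 11315447 / 4480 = 2525.77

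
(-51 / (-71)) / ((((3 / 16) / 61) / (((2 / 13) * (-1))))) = -33184 / 923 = -35.95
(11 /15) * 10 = 22 /3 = 7.33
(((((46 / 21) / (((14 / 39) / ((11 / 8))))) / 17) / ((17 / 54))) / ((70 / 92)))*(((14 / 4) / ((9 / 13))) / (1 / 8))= 5900466 / 70805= 83.33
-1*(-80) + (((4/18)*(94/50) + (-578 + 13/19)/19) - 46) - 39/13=83884/81225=1.03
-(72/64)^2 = -81/64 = -1.27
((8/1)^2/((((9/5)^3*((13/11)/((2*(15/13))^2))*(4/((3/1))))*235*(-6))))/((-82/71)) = 0.02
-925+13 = -912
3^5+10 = 253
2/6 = 0.33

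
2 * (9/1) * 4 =72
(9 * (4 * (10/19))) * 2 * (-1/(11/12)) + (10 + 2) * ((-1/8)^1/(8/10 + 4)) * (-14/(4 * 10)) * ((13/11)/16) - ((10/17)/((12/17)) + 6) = -30924221/642048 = -48.16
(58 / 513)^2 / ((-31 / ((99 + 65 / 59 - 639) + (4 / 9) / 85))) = 81822366796 / 368222117265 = 0.22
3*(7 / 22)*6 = 63 / 11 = 5.73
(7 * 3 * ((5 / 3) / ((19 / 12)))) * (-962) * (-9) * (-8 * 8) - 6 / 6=-232727059 / 19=-12248792.58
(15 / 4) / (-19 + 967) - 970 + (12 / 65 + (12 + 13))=-77625707 / 82160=-944.81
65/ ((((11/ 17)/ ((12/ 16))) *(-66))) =-1.14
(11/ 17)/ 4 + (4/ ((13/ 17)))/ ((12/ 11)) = 4.96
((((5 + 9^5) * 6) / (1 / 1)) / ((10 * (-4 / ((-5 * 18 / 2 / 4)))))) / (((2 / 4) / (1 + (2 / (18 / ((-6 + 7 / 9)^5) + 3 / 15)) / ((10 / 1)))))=90361044850329 / 224030597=403342.43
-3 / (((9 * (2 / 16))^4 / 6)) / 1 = -8192 / 729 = -11.24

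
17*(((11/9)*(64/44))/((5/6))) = 544/15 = 36.27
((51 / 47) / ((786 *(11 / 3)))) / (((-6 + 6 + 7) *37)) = 51 / 35082586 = 0.00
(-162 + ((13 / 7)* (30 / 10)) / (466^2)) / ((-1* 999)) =82084955 / 506190636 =0.16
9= 9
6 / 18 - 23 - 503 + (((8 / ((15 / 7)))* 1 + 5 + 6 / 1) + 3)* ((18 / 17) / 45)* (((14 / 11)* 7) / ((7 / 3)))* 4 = -7283099 / 14025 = -519.29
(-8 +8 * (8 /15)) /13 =-0.29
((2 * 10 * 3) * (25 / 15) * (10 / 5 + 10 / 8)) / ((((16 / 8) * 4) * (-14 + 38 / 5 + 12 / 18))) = -4875 / 688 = -7.09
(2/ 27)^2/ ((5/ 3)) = 4/ 1215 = 0.00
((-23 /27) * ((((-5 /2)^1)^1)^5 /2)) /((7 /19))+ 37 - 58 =1111609 /12096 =91.90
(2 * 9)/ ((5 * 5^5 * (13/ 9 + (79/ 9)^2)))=729/ 49671875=0.00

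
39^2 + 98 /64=48721 /32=1522.53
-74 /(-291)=74 /291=0.25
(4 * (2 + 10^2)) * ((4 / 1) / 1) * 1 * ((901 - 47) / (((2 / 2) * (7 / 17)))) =3384768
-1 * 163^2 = -26569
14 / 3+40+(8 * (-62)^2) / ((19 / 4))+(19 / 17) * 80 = 6403330 / 969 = 6608.18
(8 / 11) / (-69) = -8 / 759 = -0.01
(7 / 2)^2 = 49 / 4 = 12.25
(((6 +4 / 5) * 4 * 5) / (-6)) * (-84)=1904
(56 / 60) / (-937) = -14 / 14055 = -0.00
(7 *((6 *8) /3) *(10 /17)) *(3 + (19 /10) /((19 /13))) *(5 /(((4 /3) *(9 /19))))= 114380 /51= 2242.75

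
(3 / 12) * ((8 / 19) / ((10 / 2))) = 2 / 95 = 0.02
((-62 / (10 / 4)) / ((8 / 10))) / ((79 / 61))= -1891 / 79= -23.94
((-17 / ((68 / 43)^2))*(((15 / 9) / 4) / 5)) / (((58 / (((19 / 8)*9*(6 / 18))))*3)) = -35131 / 1514496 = -0.02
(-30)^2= 900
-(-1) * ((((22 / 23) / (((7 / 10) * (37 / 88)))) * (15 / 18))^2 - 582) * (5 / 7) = -917661585310 / 2235608487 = -410.48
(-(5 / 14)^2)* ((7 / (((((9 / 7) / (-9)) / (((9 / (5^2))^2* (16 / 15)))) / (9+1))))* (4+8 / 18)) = 192 / 5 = 38.40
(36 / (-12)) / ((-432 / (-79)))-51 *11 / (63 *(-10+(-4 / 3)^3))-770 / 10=-12933047 / 168336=-76.83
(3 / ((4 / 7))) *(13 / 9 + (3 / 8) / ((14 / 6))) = 809 / 96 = 8.43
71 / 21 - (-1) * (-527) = -10996 / 21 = -523.62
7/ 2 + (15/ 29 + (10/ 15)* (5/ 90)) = 4.05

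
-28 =-28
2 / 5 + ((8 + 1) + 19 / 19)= 52 / 5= 10.40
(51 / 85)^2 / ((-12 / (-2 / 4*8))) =3 / 25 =0.12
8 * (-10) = -80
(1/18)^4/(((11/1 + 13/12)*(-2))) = -1/2536920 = -0.00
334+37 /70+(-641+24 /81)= -578671 /1890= -306.18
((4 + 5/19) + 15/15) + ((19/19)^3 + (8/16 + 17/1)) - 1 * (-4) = 1055/38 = 27.76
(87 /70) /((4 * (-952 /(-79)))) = 6873 /266560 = 0.03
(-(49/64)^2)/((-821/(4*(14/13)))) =16807/5464576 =0.00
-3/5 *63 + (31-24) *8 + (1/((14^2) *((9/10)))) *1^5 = 80287/4410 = 18.21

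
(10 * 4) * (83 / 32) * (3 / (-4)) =-77.81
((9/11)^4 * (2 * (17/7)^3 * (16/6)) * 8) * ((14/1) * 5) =13753255680/717409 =19170.73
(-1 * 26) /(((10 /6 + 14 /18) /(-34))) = 361.64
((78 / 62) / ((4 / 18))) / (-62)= -351 / 3844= -0.09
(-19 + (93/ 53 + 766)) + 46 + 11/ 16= 674535/ 848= 795.44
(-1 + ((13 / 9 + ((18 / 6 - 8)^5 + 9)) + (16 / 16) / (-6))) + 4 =-56011 / 18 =-3111.72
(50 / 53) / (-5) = -10 / 53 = -0.19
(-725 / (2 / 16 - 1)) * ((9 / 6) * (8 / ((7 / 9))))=626400 / 49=12783.67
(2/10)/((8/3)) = 3/40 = 0.08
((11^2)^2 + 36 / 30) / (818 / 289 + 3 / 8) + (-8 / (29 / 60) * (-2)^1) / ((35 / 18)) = 34488619976 / 7522165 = 4584.93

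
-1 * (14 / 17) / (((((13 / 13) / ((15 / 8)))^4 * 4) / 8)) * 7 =-2480625 / 17408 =-142.50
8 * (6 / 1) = 48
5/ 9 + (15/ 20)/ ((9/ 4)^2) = 19/ 27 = 0.70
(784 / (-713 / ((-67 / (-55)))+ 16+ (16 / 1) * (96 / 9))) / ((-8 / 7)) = 137886 / 80125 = 1.72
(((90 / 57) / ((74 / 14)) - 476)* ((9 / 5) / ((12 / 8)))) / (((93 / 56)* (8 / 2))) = -9363704 / 108965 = -85.93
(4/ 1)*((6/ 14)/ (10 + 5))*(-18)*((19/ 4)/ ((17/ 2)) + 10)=-12924/ 595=-21.72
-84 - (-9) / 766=-64335 / 766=-83.99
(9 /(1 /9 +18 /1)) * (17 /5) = 1377 /815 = 1.69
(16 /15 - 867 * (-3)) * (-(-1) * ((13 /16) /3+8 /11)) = 20569337 /7920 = 2597.14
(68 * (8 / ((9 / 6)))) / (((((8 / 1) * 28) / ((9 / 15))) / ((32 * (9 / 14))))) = 4896 / 245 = 19.98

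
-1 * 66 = -66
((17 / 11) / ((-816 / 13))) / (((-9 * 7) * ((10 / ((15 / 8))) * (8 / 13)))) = 169 / 1419264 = 0.00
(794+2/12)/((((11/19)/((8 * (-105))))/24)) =-27654327.27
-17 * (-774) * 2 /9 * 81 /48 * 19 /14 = 375003 /56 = 6696.48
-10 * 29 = -290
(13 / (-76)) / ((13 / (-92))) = 23 / 19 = 1.21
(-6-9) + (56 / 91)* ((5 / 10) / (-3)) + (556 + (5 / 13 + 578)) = 43652 / 39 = 1119.28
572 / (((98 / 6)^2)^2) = 46332 / 5764801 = 0.01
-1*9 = -9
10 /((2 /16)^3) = 5120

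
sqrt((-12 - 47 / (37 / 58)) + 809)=sqrt(990231) / 37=26.89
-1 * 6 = -6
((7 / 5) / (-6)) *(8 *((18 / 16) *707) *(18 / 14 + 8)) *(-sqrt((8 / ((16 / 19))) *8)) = 27573 *sqrt(19) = 120187.92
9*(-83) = -747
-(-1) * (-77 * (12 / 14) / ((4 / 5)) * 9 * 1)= -1485 / 2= -742.50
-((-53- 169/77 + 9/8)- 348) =247675/616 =402.07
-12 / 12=-1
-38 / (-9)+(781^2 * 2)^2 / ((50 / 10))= 13393887174946 / 45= 297641937221.02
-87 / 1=-87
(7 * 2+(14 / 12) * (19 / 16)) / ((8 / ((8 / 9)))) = 1477 / 864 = 1.71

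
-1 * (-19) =19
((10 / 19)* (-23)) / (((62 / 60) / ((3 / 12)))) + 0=-2.93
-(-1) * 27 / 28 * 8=54 / 7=7.71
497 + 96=593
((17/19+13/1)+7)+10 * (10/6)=37.56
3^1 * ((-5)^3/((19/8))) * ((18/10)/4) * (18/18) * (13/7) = -17550/133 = -131.95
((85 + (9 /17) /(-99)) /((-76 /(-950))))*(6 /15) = 79470 /187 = 424.97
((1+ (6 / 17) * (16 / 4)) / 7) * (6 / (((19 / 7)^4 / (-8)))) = -675024 / 2215457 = -0.30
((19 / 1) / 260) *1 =19 / 260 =0.07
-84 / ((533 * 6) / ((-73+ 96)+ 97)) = -1680 / 533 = -3.15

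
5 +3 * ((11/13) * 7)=296/13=22.77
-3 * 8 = -24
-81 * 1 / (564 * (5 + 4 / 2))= -27 / 1316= -0.02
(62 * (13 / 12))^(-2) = 36 / 162409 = 0.00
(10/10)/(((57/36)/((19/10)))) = 6/5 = 1.20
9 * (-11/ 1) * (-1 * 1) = 99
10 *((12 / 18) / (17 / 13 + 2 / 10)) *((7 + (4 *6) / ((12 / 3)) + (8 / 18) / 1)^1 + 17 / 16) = 678925 / 10584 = 64.15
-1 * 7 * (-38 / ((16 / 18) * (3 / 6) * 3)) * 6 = 1197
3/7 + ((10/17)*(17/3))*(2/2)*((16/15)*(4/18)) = 691/567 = 1.22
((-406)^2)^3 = 4478743609109056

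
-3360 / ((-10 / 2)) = 672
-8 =-8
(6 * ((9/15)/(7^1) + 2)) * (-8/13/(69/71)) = -7.92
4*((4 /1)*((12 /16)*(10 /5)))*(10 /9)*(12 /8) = 40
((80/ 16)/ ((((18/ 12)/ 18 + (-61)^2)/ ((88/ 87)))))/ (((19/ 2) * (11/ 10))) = 3200/ 24603803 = 0.00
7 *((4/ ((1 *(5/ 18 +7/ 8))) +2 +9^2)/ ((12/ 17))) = 854063/ 996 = 857.49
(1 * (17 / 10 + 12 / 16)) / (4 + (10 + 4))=49 / 360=0.14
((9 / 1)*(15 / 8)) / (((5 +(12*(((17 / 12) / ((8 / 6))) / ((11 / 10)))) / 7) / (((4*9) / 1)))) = 18711 / 205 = 91.27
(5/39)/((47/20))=100/1833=0.05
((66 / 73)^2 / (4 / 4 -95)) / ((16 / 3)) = -0.00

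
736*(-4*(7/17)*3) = -61824/17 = -3636.71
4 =4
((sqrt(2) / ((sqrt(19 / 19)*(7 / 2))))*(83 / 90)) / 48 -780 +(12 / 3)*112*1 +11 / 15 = -4969 / 15 +83*sqrt(2) / 15120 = -331.26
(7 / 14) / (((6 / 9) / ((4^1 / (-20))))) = -3 / 20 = -0.15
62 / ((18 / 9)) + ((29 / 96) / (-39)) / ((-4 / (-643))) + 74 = 1553833 / 14976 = 103.75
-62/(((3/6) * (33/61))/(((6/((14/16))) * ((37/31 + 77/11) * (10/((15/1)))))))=-1983232/231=-8585.42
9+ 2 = 11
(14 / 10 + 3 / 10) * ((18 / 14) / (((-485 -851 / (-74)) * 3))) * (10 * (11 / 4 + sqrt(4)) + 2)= -5049 / 66290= -0.08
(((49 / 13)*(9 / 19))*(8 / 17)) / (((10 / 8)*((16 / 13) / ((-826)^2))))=601767432 / 1615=372611.41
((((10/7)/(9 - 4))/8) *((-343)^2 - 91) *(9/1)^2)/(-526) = -646.54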